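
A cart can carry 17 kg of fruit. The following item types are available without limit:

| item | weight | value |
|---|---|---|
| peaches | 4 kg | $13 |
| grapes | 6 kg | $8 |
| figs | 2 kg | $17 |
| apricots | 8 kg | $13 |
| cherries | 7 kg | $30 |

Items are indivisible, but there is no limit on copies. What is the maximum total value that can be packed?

$136

Best value-per-unit is figs at 17/2, and filling with it alone uses weight 8×2=16. No mix of the others beats 8×17 = 136.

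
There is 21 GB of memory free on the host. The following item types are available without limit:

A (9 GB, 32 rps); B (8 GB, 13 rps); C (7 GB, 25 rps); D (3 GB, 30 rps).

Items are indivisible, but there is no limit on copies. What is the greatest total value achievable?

Best value-per-unit is D at 30/3, and filling with it alone uses memory 7×3=21. No mix of the others beats 7×30 = 210.

210 rps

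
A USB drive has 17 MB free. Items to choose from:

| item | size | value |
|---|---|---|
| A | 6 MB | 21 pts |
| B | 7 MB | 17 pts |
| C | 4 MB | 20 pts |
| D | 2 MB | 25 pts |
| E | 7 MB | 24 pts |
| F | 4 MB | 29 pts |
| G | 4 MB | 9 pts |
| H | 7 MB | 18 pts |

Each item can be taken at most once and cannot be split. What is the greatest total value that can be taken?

Check high-value combinations within 17 MB:
- C+D+E+F: size 4+2+7+4=17, value 20+25+24+29=98
- A+C+D+F: size 6+4+2+4=16, value 21+20+25+29=95
- C+D+F+H: size 4+2+4+7=17, value 20+25+29+18=92
- B+C+D+F: size 7+4+2+4=17, value 17+20+25+29=91
Best: 98 pts.

98 pts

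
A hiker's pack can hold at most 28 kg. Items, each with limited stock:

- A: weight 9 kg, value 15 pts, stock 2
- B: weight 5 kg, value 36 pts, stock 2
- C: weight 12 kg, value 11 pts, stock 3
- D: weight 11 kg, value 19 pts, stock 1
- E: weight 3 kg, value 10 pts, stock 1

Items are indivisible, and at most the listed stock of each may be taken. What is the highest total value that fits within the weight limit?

102 pts

Top feasible selections:
- 2×A + 2×B: weight 28, value 102
- 2×B + 1×D + 1×E: weight 24, value 101
- 1×A + 2×B + 1×E: weight 22, value 97
- 2×B + 1×C + 1×E: weight 25, value 93
Best: 102 pts.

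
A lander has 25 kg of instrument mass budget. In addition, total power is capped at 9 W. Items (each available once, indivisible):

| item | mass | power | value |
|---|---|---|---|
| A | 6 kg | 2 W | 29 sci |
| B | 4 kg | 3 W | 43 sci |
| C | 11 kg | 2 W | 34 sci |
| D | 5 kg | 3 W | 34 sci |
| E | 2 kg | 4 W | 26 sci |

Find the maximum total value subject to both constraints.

111 sci

Feasible sets respecting both limits:
- B+C+D: mass 20, power 8, value 111
- A+B+C: mass 21, power 7, value 106
- A+B+D: mass 15, power 8, value 106
- B+C+E: mass 17, power 9, value 103
Best: 111 sci.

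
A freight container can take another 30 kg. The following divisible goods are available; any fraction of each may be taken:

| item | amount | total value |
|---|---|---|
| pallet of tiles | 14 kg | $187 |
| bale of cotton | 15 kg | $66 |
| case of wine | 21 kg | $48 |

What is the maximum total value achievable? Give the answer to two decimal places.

Take in order of value per unit:
- pallet of tiles (187/14 per unit): all 14 → value 187, running total 187.00
- bale of cotton (66/15 per unit): all 15 → value 66, running total 253.00
- case of wine (48/21 per unit): 1 of 21 → value 1×48/21 = 2.2857, running total 255.29
Total 255.29.

255.29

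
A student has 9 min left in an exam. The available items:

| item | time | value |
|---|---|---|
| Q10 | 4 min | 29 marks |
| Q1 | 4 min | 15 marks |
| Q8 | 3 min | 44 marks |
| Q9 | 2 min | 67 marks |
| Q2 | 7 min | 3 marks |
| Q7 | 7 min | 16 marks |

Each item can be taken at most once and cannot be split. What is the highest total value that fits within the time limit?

140 marks

This is a 0/1 knapsack; check combinations near the capacity.
- Q10+Q8+Q9: time 4+3+2=9, value 29+44+67=140
- Q1+Q8+Q9: time 4+3+2=9, value 15+44+67=126
- Q8+Q9: time 3+2=5, value 44+67=111
- Q10+Q9: time 4+2=6, value 29+67=96
- Q9+Q7: time 2+7=9, value 67+16=83
Best: 140 marks.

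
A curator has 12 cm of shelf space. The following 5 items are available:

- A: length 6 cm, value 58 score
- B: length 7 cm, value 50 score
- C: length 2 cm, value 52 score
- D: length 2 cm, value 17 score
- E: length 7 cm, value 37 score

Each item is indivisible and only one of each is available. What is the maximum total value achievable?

Check high-value combinations within 12 cm:
- A+C+D: length 6+2+2=10, value 58+52+17=127
- B+C+D: length 7+2+2=11, value 50+52+17=119
- A+C: length 6+2=8, value 58+52=110
- C+D+E: length 2+2+7=11, value 52+17+37=106
- B+C: length 7+2=9, value 50+52=102
Best: 127 score.

127 score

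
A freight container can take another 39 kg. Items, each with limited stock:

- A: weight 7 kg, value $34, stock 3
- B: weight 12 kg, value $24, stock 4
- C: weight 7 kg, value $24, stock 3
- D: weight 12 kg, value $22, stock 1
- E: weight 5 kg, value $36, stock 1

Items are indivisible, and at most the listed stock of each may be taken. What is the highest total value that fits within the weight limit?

Top feasible selections:
- 3×A + 1×C + 1×E: weight 33, value 162
- 3×A + 1×B + 1×E: weight 38, value 162
- 3×A + 1×D + 1×E: weight 38, value 160
Best: $162.

$162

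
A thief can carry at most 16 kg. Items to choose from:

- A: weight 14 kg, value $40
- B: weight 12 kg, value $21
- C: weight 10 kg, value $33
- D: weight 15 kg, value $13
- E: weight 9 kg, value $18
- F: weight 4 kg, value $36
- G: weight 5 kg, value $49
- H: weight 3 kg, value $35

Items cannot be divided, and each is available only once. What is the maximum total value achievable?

$120

This is a 0/1 knapsack; check combinations near the capacity.
- F+G+H: weight 4+5+3=12, value 36+49+35=120
- E+F+H: weight 9+4+3=16, value 18+36+35=89
- F+G: weight 4+5=9, value 36+49=85
Best: $120.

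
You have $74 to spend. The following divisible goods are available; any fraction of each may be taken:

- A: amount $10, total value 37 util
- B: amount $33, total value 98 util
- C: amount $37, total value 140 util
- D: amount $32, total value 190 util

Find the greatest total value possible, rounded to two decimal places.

Take in order of value per unit:
- D (190/32 per unit): all 32 → value 190, running total 190.00
- C (140/37 per unit): all 37 → value 140, running total 330.00
- A (37/10 per unit): 5 of 10 → value 5×37/10 = 18.5000, running total 348.50
Total 348.50.

348.50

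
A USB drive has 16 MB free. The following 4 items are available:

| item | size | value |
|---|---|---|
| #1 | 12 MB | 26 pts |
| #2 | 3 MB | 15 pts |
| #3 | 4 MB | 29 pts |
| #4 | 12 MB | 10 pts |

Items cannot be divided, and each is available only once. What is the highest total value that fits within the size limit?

55 pts

Check high-value combinations within 16 MB:
- #1+#3: size 12+4=16, value 26+29=55
- #2+#3: size 3+4=7, value 15+29=44
- #1+#2: size 12+3=15, value 26+15=41
- #3+#4: size 4+12=16, value 29+10=39
- #3: size 4, value 29
Best: 55 pts.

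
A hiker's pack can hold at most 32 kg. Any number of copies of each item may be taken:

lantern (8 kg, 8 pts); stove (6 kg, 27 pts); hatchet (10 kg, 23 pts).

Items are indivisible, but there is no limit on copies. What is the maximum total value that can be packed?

135 pts

Best value-per-unit is stove at 27/6, and filling with it alone uses weight 5×6=30. No mix of the others beats 5×27 = 135.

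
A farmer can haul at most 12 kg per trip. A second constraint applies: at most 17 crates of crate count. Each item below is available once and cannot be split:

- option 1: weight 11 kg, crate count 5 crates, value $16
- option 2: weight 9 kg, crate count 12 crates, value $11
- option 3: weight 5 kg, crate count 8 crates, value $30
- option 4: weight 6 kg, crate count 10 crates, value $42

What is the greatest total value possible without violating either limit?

Feasible sets respecting both limits:
- option 4: weight 6, crate count 10, value 42
- option 3: weight 5, crate count 8, value 30
- option 1: weight 11, crate count 5, value 16
Best: $42.

$42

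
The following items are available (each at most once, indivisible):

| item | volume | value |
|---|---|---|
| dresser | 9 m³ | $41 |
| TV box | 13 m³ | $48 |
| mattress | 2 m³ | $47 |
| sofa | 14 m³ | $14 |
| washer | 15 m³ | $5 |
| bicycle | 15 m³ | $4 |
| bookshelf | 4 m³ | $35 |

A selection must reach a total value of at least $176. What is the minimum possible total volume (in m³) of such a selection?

42

Subsets with value ≥ 176, sorted by total volume:
- dresser+TV box+mattress+sofa+bookshelf: volume 42, value 185
- dresser+TV box+mattress+washer+bookshelf: volume 43, value 176
- dresser+TV box+mattress+sofa+washer+bookshelf: volume 57, value 190
- dresser+TV box+mattress+sofa+bicycle+bookshelf: volume 57, value 189
Minimum volume: 42 m³.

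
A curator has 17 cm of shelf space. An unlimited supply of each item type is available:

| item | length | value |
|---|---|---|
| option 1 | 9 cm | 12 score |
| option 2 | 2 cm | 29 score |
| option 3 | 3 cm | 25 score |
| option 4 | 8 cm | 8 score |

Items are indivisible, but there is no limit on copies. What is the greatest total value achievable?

Best value-per-unit is option 2 at 29/2, and filling with it alone uses length 8×2=16. No mix of the others beats 8×29 = 232.

232 score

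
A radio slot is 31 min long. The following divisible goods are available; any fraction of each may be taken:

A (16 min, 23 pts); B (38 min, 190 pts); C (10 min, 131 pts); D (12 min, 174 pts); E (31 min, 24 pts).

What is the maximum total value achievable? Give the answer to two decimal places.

350.00

Take in order of value per unit:
- D (174/12 per unit): all 12 → value 174, running total 174.00
- C (131/10 per unit): all 10 → value 131, running total 305.00
- B (190/38 per unit): 9 of 38 → value 9×190/38 = 45.0000, running total 350.00
Total 350.00.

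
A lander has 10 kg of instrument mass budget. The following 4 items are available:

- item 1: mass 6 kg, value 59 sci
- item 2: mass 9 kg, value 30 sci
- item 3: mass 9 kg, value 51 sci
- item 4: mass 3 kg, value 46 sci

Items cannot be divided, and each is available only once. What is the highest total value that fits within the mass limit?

Check high-value combinations within 10 kg:
- item 1+item 4: mass 6+3=9, value 59+46=105
- item 1: mass 6, value 59
- item 3: mass 9, value 51
- item 4: mass 3, value 46
- item 2: mass 9, value 30
Best: 105 sci.

105 sci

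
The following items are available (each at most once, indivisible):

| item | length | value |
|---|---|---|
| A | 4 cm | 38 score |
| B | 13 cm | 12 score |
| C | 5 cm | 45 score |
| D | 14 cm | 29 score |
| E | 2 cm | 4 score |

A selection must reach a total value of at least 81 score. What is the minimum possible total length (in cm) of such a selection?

9

Subsets with value ≥ 81, sorted by total length:
- A+C: length 9, value 83
- A+C+E: length 11, value 87
- A+B+C: length 22, value 95
- A+C+D: length 23, value 112
Minimum length: 9 cm.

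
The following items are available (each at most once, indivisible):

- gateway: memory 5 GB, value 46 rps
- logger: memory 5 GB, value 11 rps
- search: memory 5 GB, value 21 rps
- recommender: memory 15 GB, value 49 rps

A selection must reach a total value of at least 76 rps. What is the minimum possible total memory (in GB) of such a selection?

15

Subsets with value ≥ 76, sorted by total memory:
- gateway+logger+search: memory 15, value 78
- gateway+recommender: memory 20, value 95
Minimum memory: 15 GB.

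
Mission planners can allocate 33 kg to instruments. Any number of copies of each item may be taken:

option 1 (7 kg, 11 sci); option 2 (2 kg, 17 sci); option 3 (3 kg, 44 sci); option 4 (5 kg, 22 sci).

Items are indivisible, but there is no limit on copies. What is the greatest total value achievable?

484 sci

Best value-per-unit is option 3 at 44/3, and filling with it alone uses mass 11×3=33. No mix of the others beats 11×44 = 484.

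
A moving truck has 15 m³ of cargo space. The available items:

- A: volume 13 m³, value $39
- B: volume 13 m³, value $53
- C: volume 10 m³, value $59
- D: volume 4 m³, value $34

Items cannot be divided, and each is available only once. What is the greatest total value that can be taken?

$93

Check high-value combinations within 15 m³:
- C+D: volume 10+4=14, value 59+34=93
- C: volume 10, value 59
- B: volume 13, value 53
- A: volume 13, value 39
Best: $93.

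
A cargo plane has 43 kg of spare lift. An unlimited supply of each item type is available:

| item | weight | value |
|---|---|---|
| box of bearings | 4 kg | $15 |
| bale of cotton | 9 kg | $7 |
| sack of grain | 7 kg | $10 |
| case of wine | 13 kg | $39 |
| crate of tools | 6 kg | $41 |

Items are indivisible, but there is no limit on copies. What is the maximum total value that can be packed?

Best value-per-unit is crate of tools at 41/6, and filling with it alone uses weight 7×6=42. No mix of the others beats 7×41 = 287.

$287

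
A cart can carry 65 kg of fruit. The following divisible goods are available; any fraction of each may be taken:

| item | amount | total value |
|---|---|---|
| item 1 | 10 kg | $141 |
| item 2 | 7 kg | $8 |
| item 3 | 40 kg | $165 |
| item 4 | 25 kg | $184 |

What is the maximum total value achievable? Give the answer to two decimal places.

Take in order of value per unit:
- item 1 (141/10 per unit): all 10 → value 141, running total 141.00
- item 4 (184/25 per unit): all 25 → value 184, running total 325.00
- item 3 (165/40 per unit): 30 of 40 → value 30×165/40 = 123.7500, running total 448.75
Total 448.75.

448.75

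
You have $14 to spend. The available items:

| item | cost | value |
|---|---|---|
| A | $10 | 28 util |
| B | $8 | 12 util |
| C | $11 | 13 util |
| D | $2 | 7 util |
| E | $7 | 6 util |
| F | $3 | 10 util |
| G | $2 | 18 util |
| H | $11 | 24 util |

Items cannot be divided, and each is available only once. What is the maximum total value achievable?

Check high-value combinations within $14:
- A+D+G: cost 10+2+2=14, value 28+7+18=53
- A+G: cost 10+2=12, value 28+18=46
- G+H: cost 2+11=13, value 18+24=42
- D+E+F+G: cost 2+7+3+2=14, value 7+6+10+18=41
- B+F+G: cost 8+3+2=13, value 12+10+18=40
Best: 53 util.

53 util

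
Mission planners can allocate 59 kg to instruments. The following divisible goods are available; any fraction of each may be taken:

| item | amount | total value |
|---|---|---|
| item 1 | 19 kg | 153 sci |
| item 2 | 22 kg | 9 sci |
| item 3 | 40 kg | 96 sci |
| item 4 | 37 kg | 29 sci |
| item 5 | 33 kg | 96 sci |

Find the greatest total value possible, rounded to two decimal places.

Take in order of value per unit:
- item 1 (153/19 per unit): all 19 → value 153, running total 153.00
- item 5 (96/33 per unit): all 33 → value 96, running total 249.00
- item 3 (96/40 per unit): 7 of 40 → value 7×96/40 = 16.8000, running total 265.80
Total 265.80.

265.80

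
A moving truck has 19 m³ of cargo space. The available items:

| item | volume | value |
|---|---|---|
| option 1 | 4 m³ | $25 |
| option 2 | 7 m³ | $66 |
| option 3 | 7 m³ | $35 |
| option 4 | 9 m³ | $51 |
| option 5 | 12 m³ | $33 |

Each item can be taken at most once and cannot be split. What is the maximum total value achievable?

Check high-value combinations within 19 m³:
- option 1+option 2+option 3: volume 4+7+7=18, value 25+66+35=126
- option 2+option 4: volume 7+9=16, value 66+51=117
- option 2+option 3: volume 7+7=14, value 66+35=101
- option 2+option 5: volume 7+12=19, value 66+33=99
Best: $126.

$126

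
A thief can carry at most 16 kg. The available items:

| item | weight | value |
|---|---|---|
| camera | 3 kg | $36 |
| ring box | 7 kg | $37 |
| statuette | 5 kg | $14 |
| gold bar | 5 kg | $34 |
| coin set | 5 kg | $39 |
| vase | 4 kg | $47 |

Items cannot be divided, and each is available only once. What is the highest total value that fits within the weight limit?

Check high-value combinations within 16 kg:
- ring box+coin set+vase: weight 7+5+4=16, value 37+39+47=123
- camera+coin set+vase: weight 3+5+4=12, value 36+39+47=122
- camera+ring box+vase: weight 3+7+4=14, value 36+37+47=120
Best: $123.

$123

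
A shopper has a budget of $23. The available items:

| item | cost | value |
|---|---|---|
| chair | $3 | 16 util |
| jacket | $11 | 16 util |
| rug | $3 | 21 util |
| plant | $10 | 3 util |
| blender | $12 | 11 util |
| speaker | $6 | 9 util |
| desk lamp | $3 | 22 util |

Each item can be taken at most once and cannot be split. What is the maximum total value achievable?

75 util

This is a 0/1 knapsack; check combinations near the capacity.
- chair+jacket+rug+desk lamp: cost 3+11+3+3=20, value 16+16+21+22=75
- chair+rug+blender+desk lamp: cost 3+3+12+3=21, value 16+21+11+22=70
- chair+rug+speaker+desk lamp: cost 3+3+6+3=15, value 16+21+9+22=68
Best: 75 util.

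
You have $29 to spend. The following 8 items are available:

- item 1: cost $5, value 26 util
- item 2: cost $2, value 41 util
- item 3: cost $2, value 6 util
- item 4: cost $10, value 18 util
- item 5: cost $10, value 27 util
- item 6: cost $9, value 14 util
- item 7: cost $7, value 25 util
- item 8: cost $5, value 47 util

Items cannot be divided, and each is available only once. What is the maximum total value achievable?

Check high-value combinations within $29:
- item 1+item 2+item 5+item 7+item 8: cost 5+2+10+7+5=29, value 26+41+27+25+47=166
- item 1+item 2+item 4+item 7+item 8: cost 5+2+10+7+5=29, value 26+41+18+25+47=157
- item 1+item 2+item 6+item 7+item 8: cost 5+2+9+7+5=28, value 26+41+14+25+47=153
- item 1+item 2+item 3+item 5+item 8: cost 5+2+2+10+5=24, value 26+41+6+27+47=147
- item 2+item 3+item 5+item 7+item 8: cost 2+2+10+7+5=26, value 41+6+27+25+47=146
Best: 166 util.

166 util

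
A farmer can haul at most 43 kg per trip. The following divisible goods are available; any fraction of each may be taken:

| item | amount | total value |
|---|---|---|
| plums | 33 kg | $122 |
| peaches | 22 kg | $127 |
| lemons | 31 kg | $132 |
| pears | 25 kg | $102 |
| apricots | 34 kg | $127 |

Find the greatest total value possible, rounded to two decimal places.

Take in order of value per unit:
- peaches (127/22 per unit): all 22 → value 127, running total 127.00
- lemons (132/31 per unit): 21 of 31 → value 21×132/31 = 89.4194, running total 216.42
Total 216.42.

216.42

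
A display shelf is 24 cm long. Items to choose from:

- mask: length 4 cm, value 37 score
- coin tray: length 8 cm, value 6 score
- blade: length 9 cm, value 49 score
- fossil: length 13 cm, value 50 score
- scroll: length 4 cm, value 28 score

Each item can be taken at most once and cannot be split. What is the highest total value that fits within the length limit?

115 score

Check high-value combinations within 24 cm:
- mask+fossil+scroll: length 4+13+4=21, value 37+50+28=115
- mask+blade+scroll: length 4+9+4=17, value 37+49+28=114
- blade+fossil: length 9+13=22, value 49+50=99
Best: 115 score.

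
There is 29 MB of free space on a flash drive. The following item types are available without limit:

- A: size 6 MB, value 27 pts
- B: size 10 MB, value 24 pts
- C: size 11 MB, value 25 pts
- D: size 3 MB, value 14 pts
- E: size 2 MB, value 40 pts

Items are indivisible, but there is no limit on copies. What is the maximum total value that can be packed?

Best value-per-unit is E at 40/2, and filling with it alone uses size 14×2=28. No mix of the others beats 14×40 = 560.

560 pts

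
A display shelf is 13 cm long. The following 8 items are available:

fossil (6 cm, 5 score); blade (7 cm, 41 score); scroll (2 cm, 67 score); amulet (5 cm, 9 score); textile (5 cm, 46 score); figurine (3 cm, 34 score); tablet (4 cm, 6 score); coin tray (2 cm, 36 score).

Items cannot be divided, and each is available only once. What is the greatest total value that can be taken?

183 score

Check high-value combinations within 13 cm:
- scroll+textile+figurine+coin tray: length 2+5+3+2=12, value 67+46+34+36=183
- scroll+textile+tablet+coin tray: length 2+5+4+2=13, value 67+46+6+36=155
- scroll+textile+coin tray: length 2+5+2=9, value 67+46+36=149
- scroll+textile+figurine: length 2+5+3=10, value 67+46+34=147
- scroll+amulet+figurine+coin tray: length 2+5+3+2=12, value 67+9+34+36=146
Best: 183 score.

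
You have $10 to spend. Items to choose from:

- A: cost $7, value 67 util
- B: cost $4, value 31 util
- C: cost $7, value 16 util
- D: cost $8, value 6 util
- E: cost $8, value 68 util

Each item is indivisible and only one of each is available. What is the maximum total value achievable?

Check high-value combinations within $10:
- E: cost 8, value 68
- A: cost 7, value 67
- B: cost 4, value 31
- C: cost 7, value 16
- D: cost 8, value 6
Best: 68 util.

68 util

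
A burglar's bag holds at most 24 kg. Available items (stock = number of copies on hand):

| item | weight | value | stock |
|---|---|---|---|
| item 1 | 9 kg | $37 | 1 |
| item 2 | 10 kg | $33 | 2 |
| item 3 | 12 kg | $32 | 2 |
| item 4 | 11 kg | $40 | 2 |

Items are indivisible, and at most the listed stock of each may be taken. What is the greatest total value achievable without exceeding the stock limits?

$80

Top feasible selections:
- 2×item 4: weight 22, value 80
- 1×item 1 + 1×item 4: weight 20, value 77
Best: $80.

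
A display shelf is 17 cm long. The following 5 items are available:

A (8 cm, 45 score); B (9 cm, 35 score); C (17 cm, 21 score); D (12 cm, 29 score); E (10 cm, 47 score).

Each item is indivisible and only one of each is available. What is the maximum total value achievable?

80 score

Check high-value combinations within 17 cm:
- A+B: length 8+9=17, value 45+35=80
- E: length 10, value 47
- A: length 8, value 45
Best: 80 score.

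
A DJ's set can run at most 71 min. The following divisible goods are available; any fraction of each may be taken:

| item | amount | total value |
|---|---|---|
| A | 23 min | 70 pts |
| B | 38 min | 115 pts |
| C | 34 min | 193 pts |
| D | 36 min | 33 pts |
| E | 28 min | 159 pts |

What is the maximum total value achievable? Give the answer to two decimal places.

Take in order of value per unit:
- E (159/28 per unit): all 28 → value 159, running total 159.00
- C (193/34 per unit): all 34 → value 193, running total 352.00
- A (70/23 per unit): 9 of 23 → value 9×70/23 = 27.3913, running total 379.39
Total 379.39.

379.39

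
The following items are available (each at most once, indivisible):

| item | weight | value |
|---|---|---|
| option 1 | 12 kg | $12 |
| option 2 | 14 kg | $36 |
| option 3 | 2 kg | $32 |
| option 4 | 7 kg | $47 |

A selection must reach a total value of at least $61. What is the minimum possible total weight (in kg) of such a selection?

9

Subsets with value ≥ 61, sorted by total weight:
- option 3+option 4: weight 9, value 79
- option 2+option 3: weight 16, value 68
- option 1+option 3+option 4: weight 21, value 91
- option 2+option 4: weight 21, value 83
Minimum weight: 9 kg.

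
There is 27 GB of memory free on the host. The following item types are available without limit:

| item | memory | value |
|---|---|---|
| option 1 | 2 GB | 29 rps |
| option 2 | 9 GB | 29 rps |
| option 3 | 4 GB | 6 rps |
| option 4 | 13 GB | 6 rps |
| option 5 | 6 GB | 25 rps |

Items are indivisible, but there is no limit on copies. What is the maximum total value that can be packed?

Best value-per-unit is option 1 at 29/2, and filling with it alone uses memory 13×2=26. No mix of the others beats 13×29 = 377.

377 rps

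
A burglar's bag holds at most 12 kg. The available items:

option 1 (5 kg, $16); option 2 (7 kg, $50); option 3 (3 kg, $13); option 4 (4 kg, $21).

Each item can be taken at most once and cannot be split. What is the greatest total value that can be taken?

Check high-value combinations within 12 kg:
- option 2+option 4: weight 7+4=11, value 50+21=71
- option 1+option 2: weight 5+7=12, value 16+50=66
- option 2+option 3: weight 7+3=10, value 50+13=63
- option 2: weight 7, value 50
Best: $71.

$71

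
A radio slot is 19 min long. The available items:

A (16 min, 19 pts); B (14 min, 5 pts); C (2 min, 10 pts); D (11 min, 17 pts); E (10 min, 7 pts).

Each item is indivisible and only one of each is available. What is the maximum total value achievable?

29 pts

This is a 0/1 knapsack; check combinations near the capacity.
- A+C: duration 16+2=18, value 19+10=29
- C+D: duration 2+11=13, value 10+17=27
- A: duration 16, value 19
- D: duration 11, value 17
- C+E: duration 2+10=12, value 10+7=17
Best: 29 pts.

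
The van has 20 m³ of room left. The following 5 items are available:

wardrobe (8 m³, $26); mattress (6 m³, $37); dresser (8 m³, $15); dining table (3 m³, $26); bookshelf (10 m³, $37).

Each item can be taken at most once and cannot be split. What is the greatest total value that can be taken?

Check high-value combinations within 20 m³:
- mattress+dining table+bookshelf: volume 6+3+10=19, value 37+26+37=100
- wardrobe+mattress+dining table: volume 8+6+3=17, value 26+37+26=89
- mattress+dresser+dining table: volume 6+8+3=17, value 37+15+26=78
Best: $100.

$100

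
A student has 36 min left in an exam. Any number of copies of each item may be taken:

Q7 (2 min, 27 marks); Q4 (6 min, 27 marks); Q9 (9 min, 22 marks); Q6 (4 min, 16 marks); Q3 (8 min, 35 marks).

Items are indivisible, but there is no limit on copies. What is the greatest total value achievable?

486 marks

Best value-per-unit is Q7 at 27/2, and filling with it alone uses time 18×2=36. No mix of the others beats 18×27 = 486.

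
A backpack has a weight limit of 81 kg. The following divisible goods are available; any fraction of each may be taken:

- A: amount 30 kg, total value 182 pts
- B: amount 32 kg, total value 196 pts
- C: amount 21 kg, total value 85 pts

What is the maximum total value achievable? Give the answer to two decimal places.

454.90

Take in order of value per unit:
- B (196/32 per unit): all 32 → value 196, running total 196.00
- A (182/30 per unit): all 30 → value 182, running total 378.00
- C (85/21 per unit): 19 of 21 → value 19×85/21 = 76.9048, running total 454.90
Total 454.90.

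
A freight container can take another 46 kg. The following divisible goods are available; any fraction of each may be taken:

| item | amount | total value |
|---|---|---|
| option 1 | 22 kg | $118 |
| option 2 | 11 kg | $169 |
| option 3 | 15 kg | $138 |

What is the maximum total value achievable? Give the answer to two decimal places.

414.27

Take in order of value per unit:
- option 2 (169/11 per unit): all 11 → value 169, running total 169.00
- option 3 (138/15 per unit): all 15 → value 138, running total 307.00
- option 1 (118/22 per unit): 20 of 22 → value 20×118/22 = 107.2727, running total 414.27
Total 414.27.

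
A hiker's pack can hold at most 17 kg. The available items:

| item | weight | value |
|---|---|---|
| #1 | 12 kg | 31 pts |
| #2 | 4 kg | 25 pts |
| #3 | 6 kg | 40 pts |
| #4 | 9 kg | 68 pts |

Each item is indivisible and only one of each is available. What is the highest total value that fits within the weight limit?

Check high-value combinations within 17 kg:
- #3+#4: weight 6+9=15, value 40+68=108
- #2+#4: weight 4+9=13, value 25+68=93
- #4: weight 9, value 68
- #2+#3: weight 4+6=10, value 25+40=65
- #1+#2: weight 12+4=16, value 31+25=56
Best: 108 pts.

108 pts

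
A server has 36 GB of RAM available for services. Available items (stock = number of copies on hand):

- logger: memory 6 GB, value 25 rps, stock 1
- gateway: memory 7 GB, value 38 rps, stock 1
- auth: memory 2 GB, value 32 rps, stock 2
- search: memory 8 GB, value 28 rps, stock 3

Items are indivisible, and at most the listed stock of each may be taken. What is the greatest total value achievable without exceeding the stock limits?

186 rps

Best selections within memory 36 and stock limits:
- 1×gateway + 2×auth + 3×search: memory 35, value 186
- 1×logger + 1×gateway + 2×auth + 2×search: memory 33, value 183
- 1×logger + 2×auth + 3×search: memory 34, value 173
Best: 186 rps.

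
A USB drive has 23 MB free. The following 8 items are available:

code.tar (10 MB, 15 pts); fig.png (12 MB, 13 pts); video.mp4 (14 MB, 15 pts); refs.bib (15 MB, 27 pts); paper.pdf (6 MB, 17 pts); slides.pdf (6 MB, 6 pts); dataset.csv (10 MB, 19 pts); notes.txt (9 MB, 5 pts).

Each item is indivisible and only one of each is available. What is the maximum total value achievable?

Check high-value combinations within 23 MB:
- refs.bib+paper.pdf: size 15+6=21, value 27+17=44
- paper.pdf+slides.pdf+dataset.csv: size 6+6+10=22, value 17+6+19=42
- code.tar+paper.pdf+slides.pdf: size 10+6+6=22, value 15+17+6=38
- paper.pdf+dataset.csv: size 6+10=16, value 17+19=36
- code.tar+dataset.csv: size 10+10=20, value 15+19=34
Best: 44 pts.

44 pts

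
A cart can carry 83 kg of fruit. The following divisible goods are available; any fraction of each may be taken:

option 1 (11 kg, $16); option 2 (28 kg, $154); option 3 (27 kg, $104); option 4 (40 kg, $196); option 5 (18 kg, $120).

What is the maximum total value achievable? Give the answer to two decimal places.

455.30

Take in order of value per unit:
- option 5 (120/18 per unit): all 18 → value 120, running total 120.00
- option 2 (154/28 per unit): all 28 → value 154, running total 274.00
- option 4 (196/40 per unit): 37 of 40 → value 37×196/40 = 181.3000, running total 455.30
Total 455.30.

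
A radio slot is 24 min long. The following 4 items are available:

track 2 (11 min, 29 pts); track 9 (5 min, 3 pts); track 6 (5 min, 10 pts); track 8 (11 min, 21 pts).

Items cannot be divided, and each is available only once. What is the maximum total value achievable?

Check high-value combinations within 24 min:
- track 2+track 8: duration 11+11=22, value 29+21=50
- track 2+track 9+track 6: duration 11+5+5=21, value 29+3+10=42
- track 2+track 6: duration 11+5=16, value 29+10=39
Best: 50 pts.

50 pts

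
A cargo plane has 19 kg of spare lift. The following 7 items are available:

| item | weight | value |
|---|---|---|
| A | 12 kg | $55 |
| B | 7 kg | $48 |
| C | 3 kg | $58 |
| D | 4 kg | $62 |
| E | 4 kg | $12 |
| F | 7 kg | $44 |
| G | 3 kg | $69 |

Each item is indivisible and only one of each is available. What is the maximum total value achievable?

This is a 0/1 knapsack; check combinations near the capacity.
- B+C+D+G: weight 7+3+4+3=17, value 48+58+62+69=237
- C+D+F+G: weight 3+4+7+3=17, value 58+62+44+69=233
- C+D+E+G: weight 3+4+4+3=14, value 58+62+12+69=201
- B+D+E+G: weight 7+4+4+3=18, value 48+62+12+69=191
Best: $237.

$237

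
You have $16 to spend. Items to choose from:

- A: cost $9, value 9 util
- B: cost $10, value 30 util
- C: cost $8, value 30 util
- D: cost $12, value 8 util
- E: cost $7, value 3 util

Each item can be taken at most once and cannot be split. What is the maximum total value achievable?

33 util

Check high-value combinations within $16:
- C+E: cost 8+7=15, value 30+3=33
- C: cost 8, value 30
- B: cost 10, value 30
Best: 33 util.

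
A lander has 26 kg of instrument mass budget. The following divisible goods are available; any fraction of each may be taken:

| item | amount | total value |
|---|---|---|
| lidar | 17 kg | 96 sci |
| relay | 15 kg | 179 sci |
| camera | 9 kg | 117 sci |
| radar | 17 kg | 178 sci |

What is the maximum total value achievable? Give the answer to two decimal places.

316.94

Take in order of value per unit:
- camera (117/9 per unit): all 9 → value 117, running total 117.00
- relay (179/15 per unit): all 15 → value 179, running total 296.00
- radar (178/17 per unit): 2 of 17 → value 2×178/17 = 20.9412, running total 316.94
Total 316.94.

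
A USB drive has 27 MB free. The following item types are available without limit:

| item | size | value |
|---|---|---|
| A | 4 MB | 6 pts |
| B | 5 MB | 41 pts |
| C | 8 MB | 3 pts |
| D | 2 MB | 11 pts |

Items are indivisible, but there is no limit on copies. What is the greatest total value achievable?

216 pts

Best value-per-unit is B at 41/5; filling with it alone gives 5×41 = 205.
Optimal mix: 5×B + 1×D → size 27, value 216.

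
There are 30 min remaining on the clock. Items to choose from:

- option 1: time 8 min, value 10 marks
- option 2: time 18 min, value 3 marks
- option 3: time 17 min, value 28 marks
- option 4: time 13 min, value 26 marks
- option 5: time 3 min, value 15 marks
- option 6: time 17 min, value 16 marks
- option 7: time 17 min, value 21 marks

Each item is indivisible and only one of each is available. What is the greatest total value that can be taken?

54 marks

Check high-value combinations within 30 min:
- option 3+option 4: time 17+13=30, value 28+26=54
- option 1+option 3+option 5: time 8+17+3=28, value 10+28+15=53
- option 1+option 4+option 5: time 8+13+3=24, value 10+26+15=51
- option 4+option 7: time 13+17=30, value 26+21=47
- option 1+option 5+option 7: time 8+3+17=28, value 10+15+21=46
Best: 54 marks.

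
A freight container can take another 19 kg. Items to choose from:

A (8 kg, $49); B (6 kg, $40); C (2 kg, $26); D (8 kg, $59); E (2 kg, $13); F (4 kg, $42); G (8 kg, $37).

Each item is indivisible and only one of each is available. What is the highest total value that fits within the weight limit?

$141

This is a 0/1 knapsack; check combinations near the capacity.
- B+D+F: weight 6+8+4=18, value 40+59+42=141
- C+D+E+F: weight 2+8+2+4=16, value 26+59+13+42=140
- B+C+D+E: weight 6+2+8+2=18, value 40+26+59+13=138
- A+C+D: weight 8+2+8=18, value 49+26+59=134
Best: $141.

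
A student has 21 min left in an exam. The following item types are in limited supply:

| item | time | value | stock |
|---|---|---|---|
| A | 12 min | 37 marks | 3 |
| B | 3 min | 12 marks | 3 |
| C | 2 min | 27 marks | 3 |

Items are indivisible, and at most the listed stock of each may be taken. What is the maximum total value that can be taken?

130 marks

Top feasible selections:
- 1×A + 1×B + 3×C: time 21, value 130
- 1×A + 3×C: time 18, value 118
Best: 130 marks.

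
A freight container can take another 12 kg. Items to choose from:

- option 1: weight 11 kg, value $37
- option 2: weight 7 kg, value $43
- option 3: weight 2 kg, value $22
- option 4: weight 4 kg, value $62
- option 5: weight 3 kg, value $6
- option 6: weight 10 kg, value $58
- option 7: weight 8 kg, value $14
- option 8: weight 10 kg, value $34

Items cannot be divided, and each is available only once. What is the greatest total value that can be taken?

$105

This is a 0/1 knapsack; check combinations near the capacity.
- option 2+option 4: weight 7+4=11, value 43+62=105
- option 3+option 4+option 5: weight 2+4+3=9, value 22+62+6=90
- option 3+option 4: weight 2+4=6, value 22+62=84
- option 3+option 6: weight 2+10=12, value 22+58=80
- option 4+option 7: weight 4+8=12, value 62+14=76
Best: $105.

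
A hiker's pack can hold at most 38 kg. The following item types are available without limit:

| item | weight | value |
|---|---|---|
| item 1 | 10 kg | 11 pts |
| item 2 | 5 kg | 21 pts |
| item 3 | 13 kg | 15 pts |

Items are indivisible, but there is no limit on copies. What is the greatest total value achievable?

147 pts

Best value-per-unit is item 2 at 21/5, and filling with it alone uses weight 7×5=35. No mix of the others beats 7×21 = 147.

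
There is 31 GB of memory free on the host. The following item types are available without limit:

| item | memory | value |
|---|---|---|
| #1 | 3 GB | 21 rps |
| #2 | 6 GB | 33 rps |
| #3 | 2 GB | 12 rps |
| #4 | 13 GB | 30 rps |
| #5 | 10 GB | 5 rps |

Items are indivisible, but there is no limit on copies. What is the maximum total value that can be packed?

213 rps

Best value-per-unit is #1 at 21/3; filling with it alone gives 10×21 = 210.
Optimal mix: 9×#1 + 2×#3 → memory 31, value 213.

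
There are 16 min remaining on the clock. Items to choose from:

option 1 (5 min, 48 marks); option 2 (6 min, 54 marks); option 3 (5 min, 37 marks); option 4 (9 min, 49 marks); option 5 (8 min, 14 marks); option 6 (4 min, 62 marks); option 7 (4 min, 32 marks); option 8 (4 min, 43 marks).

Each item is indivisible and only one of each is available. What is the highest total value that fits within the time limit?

Check high-value combinations within 16 min:
- option 1+option 2+option 6: time 5+6+4=15, value 48+54+62=164
- option 2+option 6+option 8: time 6+4+4=14, value 54+62+43=159
- option 1+option 6+option 8: time 5+4+4=13, value 48+62+43=153
- option 2+option 3+option 6: time 6+5+4=15, value 54+37+62=153
Best: 164 marks.

164 marks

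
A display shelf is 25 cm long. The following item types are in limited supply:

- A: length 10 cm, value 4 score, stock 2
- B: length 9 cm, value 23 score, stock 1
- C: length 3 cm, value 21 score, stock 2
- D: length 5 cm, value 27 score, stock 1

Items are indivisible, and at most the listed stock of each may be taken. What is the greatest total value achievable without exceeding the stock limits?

Best selections within length 25 and stock limits:
- 1×B + 2×C + 1×D: length 20, value 92
- 1×A + 2×C + 1×D: length 21, value 73
- 1×B + 1×C + 1×D: length 17, value 71
Best: 92 score.

92 score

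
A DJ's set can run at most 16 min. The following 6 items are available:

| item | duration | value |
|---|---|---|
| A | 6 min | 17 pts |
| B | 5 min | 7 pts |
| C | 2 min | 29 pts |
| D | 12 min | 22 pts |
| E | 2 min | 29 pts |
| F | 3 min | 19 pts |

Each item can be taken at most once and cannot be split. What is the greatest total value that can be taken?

94 pts

Check high-value combinations within 16 min:
- A+C+E+F: duration 6+2+2+3=13, value 17+29+29+19=94
- B+C+E+F: duration 5+2+2+3=12, value 7+29+29+19=84
- A+B+C+E: duration 6+5+2+2=15, value 17+7+29+29=82
Best: 94 pts.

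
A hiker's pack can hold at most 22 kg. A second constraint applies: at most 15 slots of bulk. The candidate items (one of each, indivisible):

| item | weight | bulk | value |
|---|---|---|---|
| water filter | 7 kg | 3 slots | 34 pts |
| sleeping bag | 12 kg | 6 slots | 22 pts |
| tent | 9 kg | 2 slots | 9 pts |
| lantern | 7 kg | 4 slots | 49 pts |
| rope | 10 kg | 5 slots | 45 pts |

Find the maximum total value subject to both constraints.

Feasible sets respecting both limits:
- lantern+rope: weight 17, bulk 9, value 94
- water filter+lantern: weight 14, bulk 7, value 83
- water filter+rope: weight 17, bulk 8, value 79
Best: 94 pts.

94 pts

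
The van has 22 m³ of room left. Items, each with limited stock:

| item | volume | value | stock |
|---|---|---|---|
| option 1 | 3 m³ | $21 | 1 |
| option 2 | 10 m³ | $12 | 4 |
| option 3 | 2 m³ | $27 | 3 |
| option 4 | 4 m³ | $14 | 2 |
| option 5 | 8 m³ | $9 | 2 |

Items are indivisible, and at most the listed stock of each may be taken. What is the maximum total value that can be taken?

$130

Best selections within volume 22 and stock limits:
- 1×option 1 + 3×option 3 + 2×option 4: volume 17, value 130
- 1×option 1 + 3×option 3 + 1×option 4 + 1×option 5: volume 21, value 125
Best: $130.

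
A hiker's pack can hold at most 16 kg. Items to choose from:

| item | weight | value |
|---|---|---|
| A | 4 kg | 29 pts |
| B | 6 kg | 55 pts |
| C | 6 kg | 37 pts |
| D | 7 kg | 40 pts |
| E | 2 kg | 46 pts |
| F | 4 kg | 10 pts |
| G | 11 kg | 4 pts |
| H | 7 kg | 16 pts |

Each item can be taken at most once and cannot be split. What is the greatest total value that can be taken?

Check high-value combinations within 16 kg:
- B+D+E: weight 6+7+2=15, value 55+40+46=141
- A+B+E+F: weight 4+6+2+4=16, value 29+55+46+10=140
- B+C+E: weight 6+6+2=14, value 55+37+46=138
- A+B+E: weight 4+6+2=12, value 29+55+46=130
- C+D+E: weight 6+7+2=15, value 37+40+46=123
Best: 141 pts.

141 pts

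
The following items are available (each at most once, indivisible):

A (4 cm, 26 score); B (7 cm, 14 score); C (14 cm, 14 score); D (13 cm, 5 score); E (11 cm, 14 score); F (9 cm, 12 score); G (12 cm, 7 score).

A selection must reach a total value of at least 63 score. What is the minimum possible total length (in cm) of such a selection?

Subsets with value ≥ 63, sorted by total length:
- A+B+E+F: length 31, value 66
- A+B+C+F: length 34, value 66
Minimum length: 31 cm.

31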